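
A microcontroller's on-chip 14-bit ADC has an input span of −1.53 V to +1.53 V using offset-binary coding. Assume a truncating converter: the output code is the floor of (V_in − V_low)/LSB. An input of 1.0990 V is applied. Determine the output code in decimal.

LSB = 3.06 V / 16384 = 186.77 µV.
Input sits at 14076.319 steps above V_low.
Floor → code 14076.

code 14076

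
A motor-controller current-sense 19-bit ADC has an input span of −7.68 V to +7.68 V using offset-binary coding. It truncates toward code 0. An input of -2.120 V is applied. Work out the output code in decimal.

code 189781

LSB = 15.36 V / 524288 = 29.30 µV.
(V_in − V_low)/LSB = (-2.120 − (−7.68)) / 2.92969e-05 = 189781.333.
Floor → code 189781.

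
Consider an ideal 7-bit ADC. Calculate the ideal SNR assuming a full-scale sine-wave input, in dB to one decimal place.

43.9 dB

SNR ≈ 6.02·N + 1.76 dB = 6.02·7 + 1.76 = 43.90 dB.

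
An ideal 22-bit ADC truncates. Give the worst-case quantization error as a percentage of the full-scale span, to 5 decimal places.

0.00002 %

Truncating → worst-case error = 1 LSB = V_FS/2^22, so 100/4194304 = 2.38419e-05 % of full scale.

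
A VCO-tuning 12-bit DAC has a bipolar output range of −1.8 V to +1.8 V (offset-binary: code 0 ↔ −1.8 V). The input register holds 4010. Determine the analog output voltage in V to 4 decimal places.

LSB = 3.6 V / 2^12 = 0.879 mV.
V_out = (−1.8) + 4010 × 0.000878906 V = 1.72441 V.

1.7244 V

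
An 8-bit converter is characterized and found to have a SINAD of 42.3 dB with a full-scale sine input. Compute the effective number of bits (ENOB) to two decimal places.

6.73 bits

ENOB = (SINAD − 1.76) / 6.02 = (42.3 − 1.76)/6.02 = 6.734.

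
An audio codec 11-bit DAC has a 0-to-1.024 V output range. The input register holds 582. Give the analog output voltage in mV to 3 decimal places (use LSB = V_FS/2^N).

291.000 mV

LSB = 1.024 V / 2^11 = 0.500 mV.
V_out = 0 + 582 × 0.0005 V = 0.291 V.
= 291.000 mV.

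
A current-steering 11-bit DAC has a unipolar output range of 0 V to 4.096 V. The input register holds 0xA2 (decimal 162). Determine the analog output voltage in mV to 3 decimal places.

324.000 mV

LSB = 4.096 V / 2^11 = 2.000 mV.
Code 0xA2 = 162 decimal.
V_out = 0 + 162 × 0.002 V = 0.324 V.
= 324.000 mV.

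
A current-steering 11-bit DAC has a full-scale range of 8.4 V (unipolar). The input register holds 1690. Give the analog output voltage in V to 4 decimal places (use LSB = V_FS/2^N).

6.9316 V

LSB = 8.4 V / 2^11 = 4.102 mV.
V_out = 0 + 1690 × 0.00410156 V = 6.93164 V.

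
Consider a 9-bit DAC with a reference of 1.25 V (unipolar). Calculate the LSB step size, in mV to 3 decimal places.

2.441 mV

Full-scale span = 1.25 V.
LSB = 1.25 / 2^9 = 1.25 / 512 = 0.00244141 V = 2.441 mV.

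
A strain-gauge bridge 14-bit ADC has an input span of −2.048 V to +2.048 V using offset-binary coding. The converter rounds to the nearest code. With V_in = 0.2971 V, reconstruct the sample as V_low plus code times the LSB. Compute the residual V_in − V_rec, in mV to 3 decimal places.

Step size: 4.096 V ÷ 2^14 = 250.00 µV.
(0.2971 − (−2.048))/0.00025 = 9380.4000; round gives code 9380.
Code 9380 maps back to (−2.048) + 9380×0.00025 V = 0.297 V.
Difference: 0.0001 V → 0.100 mV.

0.100 mV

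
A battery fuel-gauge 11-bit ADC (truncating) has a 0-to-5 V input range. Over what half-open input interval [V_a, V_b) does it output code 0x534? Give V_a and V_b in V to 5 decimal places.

[3.25195 V, 3.25439 V)

LSB = 5/2^11 = 2.441 mV.
Code 0x534 = 1332 decimal.
V_a = V_low + 1332·LSB = 3.25195 V; V_b = V_low + 1333·LSB = 3.25439 V.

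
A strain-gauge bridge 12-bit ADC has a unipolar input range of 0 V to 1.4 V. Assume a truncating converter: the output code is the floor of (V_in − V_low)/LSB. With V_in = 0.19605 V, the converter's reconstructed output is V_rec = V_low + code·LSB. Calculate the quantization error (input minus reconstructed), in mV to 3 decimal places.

One LSB is 1.4 V / 4096 = 341.80 µV.
Scaled input = 573.5863 LSBs, so code = 573.
Reconstructed: 0.19584961 V.
Difference: 0.000200391 V → 0.200 mV.

0.200 mV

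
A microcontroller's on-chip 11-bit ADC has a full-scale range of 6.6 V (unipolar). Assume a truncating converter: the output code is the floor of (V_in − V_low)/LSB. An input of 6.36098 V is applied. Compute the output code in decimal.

code 1973

LSB = 6.6 V / 2048 = 3.223 mV.
Input sits at 1973.831 steps above V_low.
So the output code is 1973.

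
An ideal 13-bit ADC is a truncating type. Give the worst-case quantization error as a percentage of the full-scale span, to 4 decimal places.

Truncating → worst-case error = 1 LSB = V_FS/2^13, so 100/8192 = 0.012207 % of full scale.

0.0122 %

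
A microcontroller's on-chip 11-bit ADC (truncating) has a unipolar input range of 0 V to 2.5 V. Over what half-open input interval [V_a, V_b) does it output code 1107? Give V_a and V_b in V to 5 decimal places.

[1.35132 V, 1.35254 V)

LSB = 2.5/2^11 = 1.221 mV.
V_a = V_low + 1107·LSB = 1.35132 V; V_b = V_low + 1108·LSB = 1.35254 V.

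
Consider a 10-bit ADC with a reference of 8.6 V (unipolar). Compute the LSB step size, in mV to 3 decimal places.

8.398 mV

Full-scale span = 8.6 V.
LSB = 8.6 / 2^10 = 8.6 / 1024 = 0.00839844 V = 8.398 mV.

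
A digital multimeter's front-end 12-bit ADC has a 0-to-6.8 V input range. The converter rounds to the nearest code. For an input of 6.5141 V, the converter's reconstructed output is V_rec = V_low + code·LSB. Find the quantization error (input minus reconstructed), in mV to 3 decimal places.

-0.353 mV

Step size: 6.8 V ÷ 2^12 = 1.660 mV.
(V_in − V_low)/LSB = (6.5141 − 0)/0.00166016 = 3923.7873 → code 3924 (round).
V_rec = 0 + 3924·0.00166016 = 6.5144531 V.
V_in − V_rec = -0.000353125 V = -0.353 mV.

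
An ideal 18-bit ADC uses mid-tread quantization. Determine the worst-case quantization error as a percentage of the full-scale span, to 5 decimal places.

0.00019 %

Rounding → worst-case error = ½ LSB = V_FS/2^19, so 100/524288 = 0.000190735 % of full scale.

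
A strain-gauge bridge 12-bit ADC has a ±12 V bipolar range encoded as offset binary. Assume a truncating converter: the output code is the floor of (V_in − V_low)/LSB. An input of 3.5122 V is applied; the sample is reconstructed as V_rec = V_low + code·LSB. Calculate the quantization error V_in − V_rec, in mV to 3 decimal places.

LSB = 24/2^12 = 5.859 mV.
(V_in − V_low)/LSB = (3.5122 − (−12))/0.00585938 = 2647.4155 → code 2647 (floor).
Reconstructed: 3.5097656 V.
Difference: 0.00243437 V → 2.434 mV.

2.434 mV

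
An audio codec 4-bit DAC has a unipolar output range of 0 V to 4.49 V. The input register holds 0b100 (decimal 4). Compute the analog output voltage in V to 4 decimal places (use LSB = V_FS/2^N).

1.1225 V

LSB = 4.49 V / 2^4 = 280.625 mV.
Code 0b100 = 4 decimal.
V_out = 0 + 4 × 0.280625 V = 1.1225 V.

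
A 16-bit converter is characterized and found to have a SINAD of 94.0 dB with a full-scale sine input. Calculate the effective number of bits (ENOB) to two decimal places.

15.32 bits

ENOB = (SINAD − 1.76) / 6.02 = (94.0 − 1.76)/6.02 = 15.322.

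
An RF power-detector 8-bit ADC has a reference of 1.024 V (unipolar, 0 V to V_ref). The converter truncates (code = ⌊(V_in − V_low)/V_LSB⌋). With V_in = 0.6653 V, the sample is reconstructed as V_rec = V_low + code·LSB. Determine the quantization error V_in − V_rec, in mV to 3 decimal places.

Step size: 1.024 V ÷ 2^8 = 4.000 mV.
(V_in − V_low)/LSB = (0.6653 − 0)/0.004 = 166.3250 → code 166 (floor).
V_rec = 0 + 166·0.004 = 0.664 V.
Difference: 0.0013 V → 1.300 mV.

1.300 mV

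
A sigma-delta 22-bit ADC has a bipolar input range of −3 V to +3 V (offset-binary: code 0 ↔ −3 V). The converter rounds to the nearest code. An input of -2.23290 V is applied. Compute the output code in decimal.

LSB = 6 V / 4194304 = 1.43 µV.
(-2.23290 − (−3)) / 1.43051e-06 = 536241.766 LSBs.
So the output code is 536242.

code 536242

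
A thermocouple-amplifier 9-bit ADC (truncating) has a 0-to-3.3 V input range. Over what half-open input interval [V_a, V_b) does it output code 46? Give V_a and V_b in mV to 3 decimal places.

[296.484 mV, 302.930 mV)

LSB = 3.3/2^9 = 6.445 mV.
V_a = V_low + 46·LSB = 0.296484 V; V_b = V_low + 47·LSB = 0.30293 V.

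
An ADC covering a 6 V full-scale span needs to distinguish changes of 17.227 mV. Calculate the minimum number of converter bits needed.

Number of steps required ≥ 6 V / 17.227 mV = 348.29.
Need 2^N ≥ 348.29; 2^8 = 256, 2^9 = 512.
Minimum N = 9.

9 bits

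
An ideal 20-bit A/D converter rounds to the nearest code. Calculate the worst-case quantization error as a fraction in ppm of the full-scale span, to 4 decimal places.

0.4768 ppm

Rounding → worst-case error = ½ LSB = V_FS/2^21, so 1e+06/2097152 = 0.476837 ppm of full scale.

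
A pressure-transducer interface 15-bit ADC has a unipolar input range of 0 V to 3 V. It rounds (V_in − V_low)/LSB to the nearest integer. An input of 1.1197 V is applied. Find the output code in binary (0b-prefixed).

LSB = 3 V / 32768 = 91.55 µV.
(1.1197 − 0) / 9.15527e-05 = 12230.110 LSBs.
Round → code 12230.
In binary (0b-prefixed): 0b10111111000110.

code 0b10111111000110 (decimal 12230)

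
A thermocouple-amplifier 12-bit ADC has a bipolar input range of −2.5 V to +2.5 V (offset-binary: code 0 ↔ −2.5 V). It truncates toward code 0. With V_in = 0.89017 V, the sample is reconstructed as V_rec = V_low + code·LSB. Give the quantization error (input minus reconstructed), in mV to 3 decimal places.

0.277 mV

Step size: 5 V ÷ 2^12 = 1.221 mV.
(0.89017 − (−2.5))/0.0012207 = 2777.2273; ⌊·⌋ gives code 2777.
Code 2777 maps back to (−2.5) + 2777×0.0012207 V = 0.88989258 V.
Difference: 0.000277422 V → 0.277 mV.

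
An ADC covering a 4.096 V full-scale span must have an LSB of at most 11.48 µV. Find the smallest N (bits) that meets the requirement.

Number of steps required ≥ 4.096 V / 11.48 µV = 356794.43.
Need 2^N ≥ 356794.43; 2^18 = 262144, 2^19 = 524288.
Minimum N = 19.

19 bits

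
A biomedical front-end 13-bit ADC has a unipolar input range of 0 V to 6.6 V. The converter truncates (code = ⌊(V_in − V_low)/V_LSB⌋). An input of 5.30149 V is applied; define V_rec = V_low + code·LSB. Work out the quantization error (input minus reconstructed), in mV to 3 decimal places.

Step size: 6.6 V ÷ 2^13 = 0.806 mV.
Scaled input = 6580.2736 LSBs, so code = 6580.
Code 6580 maps back to 0 + 6580×0.000805664 V = 5.3012695 V.
Difference: 0.000220469 V → 0.220 mV.

0.220 mV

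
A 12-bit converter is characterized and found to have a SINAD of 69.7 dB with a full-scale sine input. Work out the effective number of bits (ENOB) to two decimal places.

ENOB = (SINAD − 1.76) / 6.02 = (69.7 − 1.76)/6.02 = 11.286.

11.29 bits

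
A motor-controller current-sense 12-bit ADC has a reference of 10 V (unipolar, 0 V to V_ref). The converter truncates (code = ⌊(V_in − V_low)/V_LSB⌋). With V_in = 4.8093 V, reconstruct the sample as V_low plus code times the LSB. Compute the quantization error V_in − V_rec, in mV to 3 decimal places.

One LSB is 10 V / 4096 = 2.441 mV.
(V_in − V_low)/LSB = (4.8093 − 0)/0.00244141 = 1969.8893 → code 1969 (floor).
Code 1969 maps back to 0 + 1969×0.00244141 V = 4.8071289 V.
V_in − V_rec = 0.00217109 V = 2.171 mV.

2.171 mV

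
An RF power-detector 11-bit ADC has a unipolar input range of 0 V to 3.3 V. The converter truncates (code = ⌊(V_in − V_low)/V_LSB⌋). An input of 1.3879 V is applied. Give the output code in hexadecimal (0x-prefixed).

Full-scale span = 3.3 V; LSB = 3.3/2^11 = 1.611 mV.
(1.3879 − 0) / 0.00161133 = 861.339 LSBs.
⌊·⌋(861.339) = 861.
In hexadecimal (0x-prefixed): 0x35D.

code 0x35D (decimal 861)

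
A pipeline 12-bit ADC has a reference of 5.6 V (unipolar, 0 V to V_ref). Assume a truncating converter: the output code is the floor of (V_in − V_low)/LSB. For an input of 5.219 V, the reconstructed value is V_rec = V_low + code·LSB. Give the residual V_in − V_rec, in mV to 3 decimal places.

0.445 mV

LSB = 5.6/2^12 = 1.367 mV.
(5.219 − 0)/0.00136719 = 3817.3257; ⌊·⌋ gives code 3817.
Reconstructed: 5.2185547 V.
V_in − V_rec = 0.000445313 V = 0.445 mV.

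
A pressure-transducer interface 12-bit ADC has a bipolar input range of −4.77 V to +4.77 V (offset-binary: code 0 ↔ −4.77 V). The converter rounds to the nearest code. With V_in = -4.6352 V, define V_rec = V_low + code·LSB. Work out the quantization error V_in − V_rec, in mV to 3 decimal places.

One LSB is 9.54 V / 4096 = 2.329 mV.
(V_in − V_low)/LSB = (-4.6352 − (−4.77))/0.0023291 = 57.8764 → code 58 (round).
V_rec = (−4.77) + 58·0.0023291 = -4.6349121 V.
Error = -4.6352 − (−4.6349121) = -0.000287891 V = -0.288 mV.

-0.288 mV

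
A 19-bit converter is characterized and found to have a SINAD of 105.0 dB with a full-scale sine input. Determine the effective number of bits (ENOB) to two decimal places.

ENOB = (SINAD − 1.76) / 6.02 = (105.0 − 1.76)/6.02 = 17.150.

17.15 bits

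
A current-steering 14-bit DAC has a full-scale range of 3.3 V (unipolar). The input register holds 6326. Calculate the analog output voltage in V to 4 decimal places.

1.2742 V

LSB = 3.3 V / 2^14 = 201.42 µV.
V_out = 0 + 6326 × 0.000201416 V = 1.27416 V.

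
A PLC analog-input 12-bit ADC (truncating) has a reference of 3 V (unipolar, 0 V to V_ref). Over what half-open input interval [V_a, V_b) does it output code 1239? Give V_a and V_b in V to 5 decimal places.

LSB = 3/2^12 = 0.732 mV.
V_a = V_low + 1239·LSB = 0.907471 V; V_b = V_low + 1240·LSB = 0.908203 V.

[0.90747 V, 0.90820 V)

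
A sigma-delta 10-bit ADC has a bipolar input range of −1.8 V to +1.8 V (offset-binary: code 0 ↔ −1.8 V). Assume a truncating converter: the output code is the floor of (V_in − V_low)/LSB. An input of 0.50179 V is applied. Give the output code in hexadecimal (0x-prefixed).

With 1024 levels over 3.6 V, one step is 3.516 mV.
Input sits at 654.731 steps above V_low.
Floor → code 654.
In hexadecimal (0x-prefixed): 0x28E.

code 0x28E (decimal 654)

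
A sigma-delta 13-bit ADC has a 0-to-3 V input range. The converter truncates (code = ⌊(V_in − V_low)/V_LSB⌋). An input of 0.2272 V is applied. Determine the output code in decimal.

code 620

Full-scale span = 3 V; LSB = 3/2^13 = 366.21 µV.
(0.2272 − 0) / 0.000366211 = 620.407 LSBs.
So the output code is 620.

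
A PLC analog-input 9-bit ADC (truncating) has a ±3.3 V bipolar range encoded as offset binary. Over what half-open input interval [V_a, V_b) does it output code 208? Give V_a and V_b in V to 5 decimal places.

LSB = 6.6/2^9 = 12.891 mV.
V_a = V_low + 208·LSB = -0.61875 V; V_b = V_low + 209·LSB = -0.605859 V.

[-0.61875 V, -0.60586 V)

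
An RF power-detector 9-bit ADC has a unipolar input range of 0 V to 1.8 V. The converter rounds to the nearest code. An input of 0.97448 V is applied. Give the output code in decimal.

code 277

With 512 levels over 1.8 V, one step is 3.516 mV.
Input sits at 277.185 steps above V_low.
round(277.185) = 277.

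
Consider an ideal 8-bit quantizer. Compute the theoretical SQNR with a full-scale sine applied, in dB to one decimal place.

SNR ≈ 6.02·N + 1.76 dB = 6.02·8 + 1.76 = 49.92 dB.

49.9 dB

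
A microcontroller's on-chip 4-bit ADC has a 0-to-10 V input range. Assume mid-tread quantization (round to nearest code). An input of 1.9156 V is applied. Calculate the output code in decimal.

With 16 levels over 10 V, one step is 0.6250 V.
(V_in − V_low)/LSB = (1.9156 − 0) / 0.625 = 3.065.
So the output code is 3.

code 3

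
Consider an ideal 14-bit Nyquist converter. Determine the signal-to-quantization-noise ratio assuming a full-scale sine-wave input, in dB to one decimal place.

86.0 dB

SNR ≈ 6.02·N + 1.76 dB = 6.02·14 + 1.76 = 86.04 dB.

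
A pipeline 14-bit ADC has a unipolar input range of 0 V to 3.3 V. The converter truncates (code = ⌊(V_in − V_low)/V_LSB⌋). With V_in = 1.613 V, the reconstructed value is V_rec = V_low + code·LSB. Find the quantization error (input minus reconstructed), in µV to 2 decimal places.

60.55 µV

Step size: 3.3 V ÷ 2^14 = 201.42 µV.
(V_in − V_low)/LSB = (1.613 − 0)/0.000201416 = 8008.3006 → code 8008 (floor).
Reconstructed: 1.6129395 V.
Difference: 6.05469e-05 V → 60.55 µV.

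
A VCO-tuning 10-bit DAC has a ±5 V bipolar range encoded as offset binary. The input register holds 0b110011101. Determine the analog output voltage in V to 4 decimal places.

LSB = 10 V / 2^10 = 9.766 mV.
Code 0b110011101 = 413 decimal.
V_out = (−5) + 413 × 0.00976562 V = -0.966797 V.

-0.9668 V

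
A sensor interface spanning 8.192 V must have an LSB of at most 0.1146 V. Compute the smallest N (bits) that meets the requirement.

Number of steps required ≥ 8.192 V / 0.1146 V = 71.48.
Need 2^N ≥ 71.48; 2^6 = 64, 2^7 = 128.
Minimum N = 7.

7 bits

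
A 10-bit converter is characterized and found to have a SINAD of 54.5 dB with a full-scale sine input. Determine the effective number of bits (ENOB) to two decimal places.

8.76 bits

ENOB = (SINAD − 1.76) / 6.02 = (54.5 − 1.76)/6.02 = 8.761.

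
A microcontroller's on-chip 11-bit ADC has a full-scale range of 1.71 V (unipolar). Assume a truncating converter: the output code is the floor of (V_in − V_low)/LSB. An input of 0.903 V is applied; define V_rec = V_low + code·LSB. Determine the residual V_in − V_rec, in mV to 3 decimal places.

0.407 mV

Step size: 1.71 V ÷ 2^11 = 0.835 mV.
Scaled input = 1081.4877 LSBs, so code = 1081.
Code 1081 maps back to 0 + 1081×0.000834961 V = 0.90259277 V.
Error = 0.903 − 0.90259277 = 0.000407227 V = 0.407 mV.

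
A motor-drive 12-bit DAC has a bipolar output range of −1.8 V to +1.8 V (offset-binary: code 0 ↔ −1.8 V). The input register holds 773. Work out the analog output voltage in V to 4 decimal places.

LSB = 3.6 V / 2^12 = 0.879 mV.
V_out = (−1.8) + 773 × 0.000878906 V = -1.12061 V.

-1.1206 V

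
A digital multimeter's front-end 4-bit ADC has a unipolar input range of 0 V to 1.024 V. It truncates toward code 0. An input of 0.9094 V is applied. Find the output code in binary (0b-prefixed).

code 0b1110 (decimal 14)

With 16 levels over 1.024 V, one step is 64.000 mV.
(0.9094 − 0) / 0.064 = 14.209 LSBs.
So the output code is 14.
In binary (0b-prefixed): 0b1110.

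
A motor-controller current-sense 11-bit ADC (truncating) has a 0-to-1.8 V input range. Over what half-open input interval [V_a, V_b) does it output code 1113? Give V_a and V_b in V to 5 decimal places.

LSB = 1.8/2^11 = 0.879 mV.
V_a = V_low + 1113·LSB = 0.978223 V; V_b = V_low + 1114·LSB = 0.979102 V.

[0.97822 V, 0.97910 V)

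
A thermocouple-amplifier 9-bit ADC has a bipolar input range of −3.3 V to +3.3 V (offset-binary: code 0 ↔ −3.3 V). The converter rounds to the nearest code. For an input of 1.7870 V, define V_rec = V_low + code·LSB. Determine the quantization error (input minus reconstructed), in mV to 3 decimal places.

LSB = 6.6/2^9 = 12.891 mV.
(1.7870 − (−3.3))/0.0128906 = 394.6279; round gives code 395.
Code 395 maps back to (−3.3) + 395×0.0128906 V = 1.7917969 V.
V_in − V_rec = -0.00479687 V = -4.797 mV.

-4.797 mV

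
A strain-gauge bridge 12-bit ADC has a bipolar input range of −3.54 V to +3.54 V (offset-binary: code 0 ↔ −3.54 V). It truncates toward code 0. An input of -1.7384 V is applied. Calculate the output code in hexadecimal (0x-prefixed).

With 4096 levels over 7.08 V, one step is 1.729 mV.
(-1.7384 − (−3.54)) / 0.00172852 = 1042.282 LSBs.
⌊·⌋(1042.282) = 1042.
In hexadecimal (0x-prefixed): 0x412.

code 0x412 (decimal 1042)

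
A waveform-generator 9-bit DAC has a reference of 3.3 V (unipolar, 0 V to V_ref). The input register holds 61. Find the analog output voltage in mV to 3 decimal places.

LSB = 3.3 V / 2^9 = 6.445 mV.
V_out = 0 + 61 × 0.00644531 V = 0.393164 V.
= 393.164 mV.

393.164 mV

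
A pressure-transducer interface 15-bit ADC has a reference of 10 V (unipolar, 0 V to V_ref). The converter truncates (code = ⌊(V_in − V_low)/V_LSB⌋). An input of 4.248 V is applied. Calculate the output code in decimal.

LSB = 10 V / 32768 = 305.18 µV.
Input sits at 13919.846 steps above V_low.
⌊·⌋(13919.846) = 13919.

code 13919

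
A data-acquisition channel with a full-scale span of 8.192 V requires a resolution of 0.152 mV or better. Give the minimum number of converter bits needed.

16 bits

Number of steps required ≥ 8.192 V / 0.152 mV = 53894.74.
Need 2^N ≥ 53894.74; 2^15 = 32768, 2^16 = 65536.
Minimum N = 16.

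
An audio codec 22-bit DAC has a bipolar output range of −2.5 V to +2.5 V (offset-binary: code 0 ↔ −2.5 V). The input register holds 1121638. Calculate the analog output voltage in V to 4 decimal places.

-1.1629 V

LSB = 5 V / 2^22 = 1.19 µV.
V_out = (−2.5) + 1121638 × 1.19209e-06 V = -1.1629 V.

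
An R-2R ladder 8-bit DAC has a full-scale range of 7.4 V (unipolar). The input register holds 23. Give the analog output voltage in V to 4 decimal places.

LSB = 7.4 V / 2^8 = 28.906 mV.
V_out = 0 + 23 × 0.0289063 V = 0.664844 V.

0.6648 V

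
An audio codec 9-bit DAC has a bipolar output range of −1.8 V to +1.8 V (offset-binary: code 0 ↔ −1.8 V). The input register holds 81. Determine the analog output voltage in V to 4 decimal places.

-1.2305 V

LSB = 3.6 V / 2^9 = 7.031 mV.
V_out = (−1.8) + 81 × 0.00703125 V = -1.23047 V.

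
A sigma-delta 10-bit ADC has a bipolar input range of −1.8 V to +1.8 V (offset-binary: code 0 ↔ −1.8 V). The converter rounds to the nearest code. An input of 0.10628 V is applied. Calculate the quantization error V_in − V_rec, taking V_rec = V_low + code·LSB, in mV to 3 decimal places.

One LSB is 3.6 V / 1024 = 3.516 mV.
(V_in − V_low)/LSB = (0.10628 − (−1.8))/0.00351563 = 542.2308 → code 542 (round).
Code 542 maps back to (−1.8) + 542×0.00351563 V = 0.10546875 V.
Difference: 0.00081125 V → 0.811 mV.

0.811 mV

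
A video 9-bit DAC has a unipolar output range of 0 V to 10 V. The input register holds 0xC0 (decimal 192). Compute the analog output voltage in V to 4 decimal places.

3.7500 V

LSB = 10 V / 2^9 = 19.531 mV.
Code 0xC0 = 192 decimal.
V_out = 0 + 192 × 0.0195312 V = 3.75 V.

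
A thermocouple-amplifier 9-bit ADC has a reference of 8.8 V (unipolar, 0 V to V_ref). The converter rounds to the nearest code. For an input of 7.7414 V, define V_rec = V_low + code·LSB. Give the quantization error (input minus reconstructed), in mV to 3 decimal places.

Step size: 8.8 V ÷ 2^9 = 17.188 mV.
(V_in − V_low)/LSB = (7.7414 − 0)/0.0171875 = 450.4087 → code 450 (round).
Reconstructed: 7.734375 V.
V_in − V_rec = 0.007025 V = 7.025 mV.

7.025 mV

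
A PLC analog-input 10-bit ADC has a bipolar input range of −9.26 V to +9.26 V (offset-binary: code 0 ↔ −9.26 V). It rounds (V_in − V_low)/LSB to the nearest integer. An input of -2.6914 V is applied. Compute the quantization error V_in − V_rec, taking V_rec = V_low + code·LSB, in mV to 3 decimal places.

LSB = 18.52/2^10 = 18.086 mV.
(V_in − V_low)/LSB = (-2.6914 − (−9.26))/0.0180859 = 363.1883 → code 363 (round).
Reconstructed: -2.6948047 V.
Error = -2.6914 − (−2.6948047) = 0.00340469 V = 3.405 mV.

3.405 mV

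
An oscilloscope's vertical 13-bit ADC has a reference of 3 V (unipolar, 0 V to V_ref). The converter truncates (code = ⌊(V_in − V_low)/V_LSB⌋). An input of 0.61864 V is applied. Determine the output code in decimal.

code 1689

LSB = 3 V / 8192 = 366.21 µV.
Input sits at 1689.300 steps above V_low.
So the output code is 1689.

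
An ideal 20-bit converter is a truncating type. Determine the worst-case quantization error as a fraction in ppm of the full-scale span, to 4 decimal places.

Truncating → worst-case error = 1 LSB = V_FS/2^20, so 1e+06/1048576 = 0.953674 ppm of full scale.

0.9537 ppm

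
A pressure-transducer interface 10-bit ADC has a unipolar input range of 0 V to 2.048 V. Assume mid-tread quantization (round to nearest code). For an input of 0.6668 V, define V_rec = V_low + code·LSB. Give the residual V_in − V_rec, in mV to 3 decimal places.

Step size: 2.048 V ÷ 2^10 = 2.000 mV.
(0.6668 − 0)/0.002 = 333.4000; round gives code 333.
Reconstructed: 0.666 V.
Error = 0.6668 − 0.666 = 0.0008 V = 0.800 mV.

0.800 mV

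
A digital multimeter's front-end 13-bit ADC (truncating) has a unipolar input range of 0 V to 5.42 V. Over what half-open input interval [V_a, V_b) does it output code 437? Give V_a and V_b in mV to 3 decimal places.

[289.128 mV, 289.790 mV)

LSB = 5.42/2^13 = 0.662 mV.
V_a = V_low + 437·LSB = 0.289128 V; V_b = V_low + 438·LSB = 0.28979 V.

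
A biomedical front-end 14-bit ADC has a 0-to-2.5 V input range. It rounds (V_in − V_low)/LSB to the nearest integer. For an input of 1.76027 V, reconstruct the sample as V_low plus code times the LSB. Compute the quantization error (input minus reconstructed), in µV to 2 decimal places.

LSB = 2.5/2^14 = 152.59 µV.
Scaled input = 11536.1055 LSBs, so code = 11536.
Code 11536 maps back to 0 + 11536×0.000152588 V = 1.7602539 V.
Difference: 1.60938e-05 V → 16.09 µV.

16.09 µV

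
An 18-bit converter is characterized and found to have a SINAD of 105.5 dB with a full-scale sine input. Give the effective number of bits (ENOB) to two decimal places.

17.23 bits

ENOB = (SINAD − 1.76) / 6.02 = (105.5 − 1.76)/6.02 = 17.233.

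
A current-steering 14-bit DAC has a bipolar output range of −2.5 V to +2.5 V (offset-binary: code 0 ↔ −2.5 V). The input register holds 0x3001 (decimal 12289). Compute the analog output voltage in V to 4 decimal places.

1.2503 V

LSB = 5 V / 2^14 = 305.18 µV.
Code 0x3001 = 12289 decimal.
V_out = (−2.5) + 12289 × 0.000305176 V = 1.25031 V.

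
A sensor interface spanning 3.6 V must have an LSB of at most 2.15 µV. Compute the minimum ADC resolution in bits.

Number of steps required ≥ 3.6 V / 2.15 µV = 1674418.60.
Need 2^N ≥ 1674418.60; 2^20 = 1048576, 2^21 = 2097152.
Minimum N = 21.

21 bits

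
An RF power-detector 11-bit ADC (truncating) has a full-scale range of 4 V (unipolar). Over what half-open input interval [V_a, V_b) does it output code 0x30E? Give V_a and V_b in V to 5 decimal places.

[1.52734 V, 1.52930 V)

LSB = 4/2^11 = 1.953 mV.
Code 0x30E = 782 decimal.
V_a = V_low + 782·LSB = 1.52734 V; V_b = V_low + 783·LSB = 1.5293 V.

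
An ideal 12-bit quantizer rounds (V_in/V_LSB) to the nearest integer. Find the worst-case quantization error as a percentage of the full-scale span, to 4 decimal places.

0.0122 %

Rounding → worst-case error = ½ LSB = V_FS/2^13, so 100/8192 = 0.012207 % of full scale.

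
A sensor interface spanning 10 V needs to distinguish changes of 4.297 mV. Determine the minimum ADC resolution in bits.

Number of steps required ≥ 10 V / 4.297 mV = 2327.21.
Need 2^N ≥ 2327.21; 2^11 = 2048, 2^12 = 4096.
Minimum N = 12.

12 bits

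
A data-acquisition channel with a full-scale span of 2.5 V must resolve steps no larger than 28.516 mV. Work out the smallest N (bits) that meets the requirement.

7 bits

Number of steps required ≥ 2.5 V / 28.516 mV = 87.67.
Need 2^N ≥ 87.67; 2^6 = 64, 2^7 = 128.
Minimum N = 7.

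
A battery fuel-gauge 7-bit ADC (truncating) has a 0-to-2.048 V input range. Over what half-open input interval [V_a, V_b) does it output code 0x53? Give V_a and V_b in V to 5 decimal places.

LSB = 2.048/2^7 = 16.000 mV.
Code 0x53 = 83 decimal.
V_a = V_low + 83·LSB = 1.328 V; V_b = V_low + 84·LSB = 1.344 V.

[1.32800 V, 1.34400 V)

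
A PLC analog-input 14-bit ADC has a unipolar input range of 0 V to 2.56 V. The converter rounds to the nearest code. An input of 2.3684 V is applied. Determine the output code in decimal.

code 15158

Full-scale span = 2.56 V; LSB = 2.56/2^14 = 156.25 µV.
(2.3684 − 0) / 0.00015625 = 15157.760 LSBs.
round(15157.760) = 15158.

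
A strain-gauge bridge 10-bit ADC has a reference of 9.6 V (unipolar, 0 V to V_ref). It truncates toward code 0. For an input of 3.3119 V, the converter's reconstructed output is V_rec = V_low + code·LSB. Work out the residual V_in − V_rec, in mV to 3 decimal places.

LSB = 9.6/2^10 = 9.375 mV.
Scaled input = 353.2693 LSBs, so code = 353.
Reconstructed: 3.309375 V.
Difference: 0.002525 V → 2.525 mV.

2.525 mV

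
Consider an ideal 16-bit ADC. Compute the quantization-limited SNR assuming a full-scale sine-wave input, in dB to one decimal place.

SNR ≈ 6.02·N + 1.76 dB = 6.02·16 + 1.76 = 98.08 dB.

98.1 dB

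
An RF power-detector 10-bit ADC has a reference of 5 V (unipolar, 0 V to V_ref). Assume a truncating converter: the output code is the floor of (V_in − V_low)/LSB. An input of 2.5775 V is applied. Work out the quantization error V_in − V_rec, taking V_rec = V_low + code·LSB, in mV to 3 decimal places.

4.258 mV

One LSB is 5 V / 1024 = 4.883 mV.
(2.5775 − 0)/0.00488281 = 527.8720; ⌊·⌋ gives code 527.
V_rec = 0 + 527·0.00488281 = 2.5732422 V.
Difference: 0.00425781 V → 4.258 mV.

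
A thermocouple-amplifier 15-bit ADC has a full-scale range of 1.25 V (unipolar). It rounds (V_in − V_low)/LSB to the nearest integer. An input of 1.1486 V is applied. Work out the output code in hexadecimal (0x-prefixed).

Full-scale span = 1.25 V; LSB = 1.25/2^15 = 38.15 µV.
Input sits at 30109.860 steps above V_low.
round(30109.860) = 30110.
In hexadecimal (0x-prefixed): 0x759E.

code 0x759E (decimal 30110)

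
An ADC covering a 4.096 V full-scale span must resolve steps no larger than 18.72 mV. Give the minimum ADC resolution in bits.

Number of steps required ≥ 4.096 V / 18.72 mV = 218.80.
Need 2^N ≥ 218.80; 2^7 = 128, 2^8 = 256.
Minimum N = 8.

8 bits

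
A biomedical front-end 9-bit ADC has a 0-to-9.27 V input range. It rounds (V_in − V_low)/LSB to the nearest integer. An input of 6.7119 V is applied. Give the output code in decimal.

With 512 levels over 9.27 V, one step is 18.105 mV.
Input sits at 370.711 steps above V_low.
Round → code 371.

code 371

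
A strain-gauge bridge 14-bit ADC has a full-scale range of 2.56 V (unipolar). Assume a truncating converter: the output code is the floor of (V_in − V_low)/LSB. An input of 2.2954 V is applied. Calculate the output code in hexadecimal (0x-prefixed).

With 16384 levels over 2.56 V, one step is 156.25 µV.
Input sits at 14690.560 steps above V_low.
So the output code is 14690.
In hexadecimal (0x-prefixed): 0x3962.

code 0x3962 (decimal 14690)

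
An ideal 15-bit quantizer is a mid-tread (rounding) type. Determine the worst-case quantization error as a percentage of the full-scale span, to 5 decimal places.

0.00153 %

Rounding → worst-case error = ½ LSB = V_FS/2^16, so 100/65536 = 0.00152588 % of full scale.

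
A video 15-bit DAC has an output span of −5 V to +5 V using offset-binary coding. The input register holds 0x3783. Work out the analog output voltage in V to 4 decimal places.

-0.6631 V

LSB = 10 V / 2^15 = 305.18 µV.
Code 0x3783 = 14211 decimal.
V_out = (−5) + 14211 × 0.000305176 V = -0.663147 V.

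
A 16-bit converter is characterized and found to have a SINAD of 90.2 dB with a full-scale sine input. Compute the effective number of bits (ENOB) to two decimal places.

ENOB = (SINAD − 1.76) / 6.02 = (90.2 − 1.76)/6.02 = 14.691.

14.69 bits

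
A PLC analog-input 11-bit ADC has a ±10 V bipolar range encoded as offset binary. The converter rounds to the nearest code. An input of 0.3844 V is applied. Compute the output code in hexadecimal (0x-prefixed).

Full-scale span = 20 V; LSB = 20/2^11 = 9.766 mV.
Input sits at 1063.363 steps above V_low.
round(1063.363) = 1063.
In hexadecimal (0x-prefixed): 0x427.

code 0x427 (decimal 1063)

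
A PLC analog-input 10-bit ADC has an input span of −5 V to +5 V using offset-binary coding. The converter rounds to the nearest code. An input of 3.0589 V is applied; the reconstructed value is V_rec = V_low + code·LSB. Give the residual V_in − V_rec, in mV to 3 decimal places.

One LSB is 10 V / 1024 = 9.766 mV.
(3.0589 − (−5))/0.00976562 = 825.2314; round gives code 825.
V_rec = (−5) + 825·0.00976562 = 3.0566406 V.
Difference: 0.00225938 V → 2.259 mV.

2.259 mV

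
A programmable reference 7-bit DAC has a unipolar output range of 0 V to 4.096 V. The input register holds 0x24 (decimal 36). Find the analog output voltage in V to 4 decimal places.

1.1520 V

LSB = 4.096 V / 2^7 = 32.000 mV.
Code 0x24 = 36 decimal.
V_out = 0 + 36 × 0.032 V = 1.152 V.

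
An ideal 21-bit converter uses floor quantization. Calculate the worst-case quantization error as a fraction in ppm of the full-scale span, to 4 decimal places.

0.4768 ppm

Truncating → worst-case error = 1 LSB = V_FS/2^21, so 1e+06/2097152 = 0.476837 ppm of full scale.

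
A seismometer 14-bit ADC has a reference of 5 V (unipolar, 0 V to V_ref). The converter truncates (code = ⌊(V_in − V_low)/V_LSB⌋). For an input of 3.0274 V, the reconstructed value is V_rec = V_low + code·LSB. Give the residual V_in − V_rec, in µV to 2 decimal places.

Step size: 5 V ÷ 2^14 = 305.18 µV.
(V_in − V_low)/LSB = (3.0274 − 0)/0.000305176 = 9920.1843 → code 9920 (floor).
Reconstructed: 3.0273438 V.
V_in − V_rec = 5.625e-05 V = 56.25 µV.

56.25 µV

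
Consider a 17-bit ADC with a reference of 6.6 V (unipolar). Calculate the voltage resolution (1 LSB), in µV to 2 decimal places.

Full-scale span = 6.6 V.
LSB = 6.6 / 2^17 = 6.6 / 131072 = 5.0354e-05 V = 50.35 µV.

50.35 µV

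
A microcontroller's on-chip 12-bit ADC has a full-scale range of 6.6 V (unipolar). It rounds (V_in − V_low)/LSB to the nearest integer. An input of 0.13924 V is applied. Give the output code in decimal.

code 86

LSB = 6.6 V / 4096 = 1.611 mV.
(0.13924 − 0) / 0.00161133 = 86.413 LSBs.
So the output code is 86.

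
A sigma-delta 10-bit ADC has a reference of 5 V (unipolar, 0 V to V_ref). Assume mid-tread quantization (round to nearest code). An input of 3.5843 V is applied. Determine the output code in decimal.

Full-scale span = 5 V; LSB = 5/2^10 = 4.883 mV.
(3.5843 − 0) / 0.00488281 = 734.065 LSBs.
Round → code 734.

code 734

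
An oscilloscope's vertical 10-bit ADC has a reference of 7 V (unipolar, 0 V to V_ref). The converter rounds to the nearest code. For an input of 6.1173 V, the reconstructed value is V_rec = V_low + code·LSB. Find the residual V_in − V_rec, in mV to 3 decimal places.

One LSB is 7 V / 1024 = 6.836 mV.
(6.1173 − 0)/0.00683594 = 894.8736; round gives code 895.
Reconstructed: 6.1181641 V.
Error = 6.1173 − 6.1181641 = -0.000864063 V = -0.864 mV.

-0.864 mV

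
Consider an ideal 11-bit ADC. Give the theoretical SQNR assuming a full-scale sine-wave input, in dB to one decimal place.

68.0 dB

SNR ≈ 6.02·N + 1.76 dB = 6.02·11 + 1.76 = 67.98 dB.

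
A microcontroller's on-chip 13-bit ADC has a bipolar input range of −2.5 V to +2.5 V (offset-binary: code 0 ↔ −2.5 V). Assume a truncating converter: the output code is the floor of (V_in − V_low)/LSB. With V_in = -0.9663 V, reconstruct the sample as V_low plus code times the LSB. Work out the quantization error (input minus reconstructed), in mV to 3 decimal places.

One LSB is 5 V / 8192 = 0.610 mV.
Scaled input = 2512.8141 LSBs, so code = 2512.
V_rec = (−2.5) + 2512·0.000610352 = -0.96679688 V.
Difference: 0.000496875 V → 0.497 mV.

0.497 mV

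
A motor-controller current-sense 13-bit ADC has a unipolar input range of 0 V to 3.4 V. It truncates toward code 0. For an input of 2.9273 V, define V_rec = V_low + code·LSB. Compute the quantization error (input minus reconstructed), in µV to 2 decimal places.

LSB = 3.4/2^13 = 415.04 µV.
Scaled input = 7053.0711 LSBs, so code = 7053.
V_rec = 0 + 7053·0.000415039 = 2.9272705 V.
Error = 2.9273 − 2.9272705 = 2.94922e-05 V = 29.49 µV.

29.49 µV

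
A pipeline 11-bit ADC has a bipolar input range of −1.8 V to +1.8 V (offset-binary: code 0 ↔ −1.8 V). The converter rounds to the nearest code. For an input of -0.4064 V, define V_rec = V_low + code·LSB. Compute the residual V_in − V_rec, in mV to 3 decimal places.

Step size: 3.6 V ÷ 2^11 = 1.758 mV.
(-0.4064 − (−1.8))/0.00175781 = 792.8036; round gives code 793.
Code 793 maps back to (−1.8) + 793×0.00175781 V = -0.40605469 V.
Error = -0.4064 − (−0.40605469) = -0.000345313 V = -0.345 mV.

-0.345 mV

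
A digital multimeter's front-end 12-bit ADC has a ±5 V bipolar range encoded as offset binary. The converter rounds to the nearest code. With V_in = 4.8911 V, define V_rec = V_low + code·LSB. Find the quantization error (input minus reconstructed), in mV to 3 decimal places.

One LSB is 10 V / 4096 = 2.441 mV.
(V_in − V_low)/LSB = (4.8911 − (−5))/0.00244141 = 4051.3946 → code 4051 (round).
Code 4051 maps back to (−5) + 4051×0.00244141 V = 4.8901367 V.
Difference: 0.000963281 V → 0.963 mV.

0.963 mV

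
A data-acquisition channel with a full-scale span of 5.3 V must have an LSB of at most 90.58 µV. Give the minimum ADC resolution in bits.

Number of steps required ≥ 5.3 V / 90.58 µV = 58511.81.
Need 2^N ≥ 58511.81; 2^15 = 32768, 2^16 = 65536.
Minimum N = 16.

16 bits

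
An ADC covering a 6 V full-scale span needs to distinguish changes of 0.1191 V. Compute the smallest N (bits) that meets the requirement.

6 bits

Number of steps required ≥ 6 V / 0.1191 V = 50.38.
Need 2^N ≥ 50.38; 2^5 = 32, 2^6 = 64.
Minimum N = 6.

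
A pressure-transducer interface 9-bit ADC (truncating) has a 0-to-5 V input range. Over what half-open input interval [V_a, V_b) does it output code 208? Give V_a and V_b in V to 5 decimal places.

LSB = 5/2^9 = 9.766 mV.
V_a = V_low + 208·LSB = 2.03125 V; V_b = V_low + 209·LSB = 2.04102 V.

[2.03125 V, 2.04102 V)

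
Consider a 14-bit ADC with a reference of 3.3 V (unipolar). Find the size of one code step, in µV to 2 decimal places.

201.42 µV

Full-scale span = 3.3 V.
LSB = 3.3 / 2^14 = 3.3 / 16384 = 0.000201416 V = 201.42 µV.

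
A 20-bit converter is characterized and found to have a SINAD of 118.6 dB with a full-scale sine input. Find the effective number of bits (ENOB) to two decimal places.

ENOB = (SINAD − 1.76) / 6.02 = (118.6 − 1.76)/6.02 = 19.409.

19.41 bits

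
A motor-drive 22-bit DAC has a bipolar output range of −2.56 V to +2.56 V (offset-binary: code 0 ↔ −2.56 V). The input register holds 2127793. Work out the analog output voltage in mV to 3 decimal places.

LSB = 5.12 V / 2^22 = 1.22 µV.
V_out = (−2.56) + 2127793 × 1.2207e-06 V = 0.0374036 V.
= 37.404 mV.

37.404 mV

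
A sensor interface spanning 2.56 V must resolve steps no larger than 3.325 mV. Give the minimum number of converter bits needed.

10 bits

Number of steps required ≥ 2.56 V / 3.325 mV = 769.92.
Need 2^N ≥ 769.92; 2^9 = 512, 2^10 = 1024.
Minimum N = 10.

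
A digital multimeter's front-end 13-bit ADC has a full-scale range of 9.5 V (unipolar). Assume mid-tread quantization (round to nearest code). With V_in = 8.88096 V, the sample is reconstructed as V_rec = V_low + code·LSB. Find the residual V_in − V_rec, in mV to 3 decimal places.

0.223 mV

LSB = 9.5/2^13 = 1.160 mV.
(V_in − V_low)/LSB = (8.88096 − 0)/0.00115967 = 7658.1920 → code 7658 (round).
Reconstructed: 8.8807373 V.
Error = 8.88096 − 8.8807373 = 0.000222695 V = 0.223 mV.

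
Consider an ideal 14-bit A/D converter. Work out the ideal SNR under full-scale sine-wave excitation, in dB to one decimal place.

86.0 dB

SNR ≈ 6.02·N + 1.76 dB = 6.02·14 + 1.76 = 86.04 dB.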